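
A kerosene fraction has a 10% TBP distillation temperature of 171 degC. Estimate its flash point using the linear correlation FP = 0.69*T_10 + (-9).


FP = 0.69 * 171 + (-9) = 108.99

108.99 degC


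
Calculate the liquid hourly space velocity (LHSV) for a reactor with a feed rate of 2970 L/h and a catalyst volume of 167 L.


LHSV = volumetric feed rate / catalyst volume
= 2970 L/h / 167 L
= 17.78 h^-1

17.78 h^-1


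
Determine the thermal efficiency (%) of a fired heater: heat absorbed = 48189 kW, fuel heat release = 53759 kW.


Furnace efficiency = Q_absorbed / Q_fuel * 100
= 48189 / 53759 * 100 = 89.64

89.64 %


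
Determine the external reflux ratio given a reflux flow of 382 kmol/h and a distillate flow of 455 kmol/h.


Reflux ratio definition: R = L / D (liquid returned / distillate withdrawn)
L = 382 kmol/h, D = 455 kmol/h
R = 382 / 455 = 0.8396

0.8396


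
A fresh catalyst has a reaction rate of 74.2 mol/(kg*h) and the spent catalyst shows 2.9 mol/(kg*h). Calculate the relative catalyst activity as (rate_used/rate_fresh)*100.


Activity (%) = (rate_used / rate_fresh) * 100
rate_used = 2.9, rate_fresh = 74.2
= (2.9 / 74.2) * 100
= 0.03908 * 100 = 3.908

3.908 %


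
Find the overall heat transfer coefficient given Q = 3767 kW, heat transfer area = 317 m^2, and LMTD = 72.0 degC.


From Q = U*A*LMTD, U = Q / (A * LMTD)
U = 3767 / (317 * 72.0) = 3767 / 22824 = 0.1650

0.1650 kW/(m^2*K)


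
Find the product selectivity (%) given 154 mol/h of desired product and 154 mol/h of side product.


Selectivity = desired / (desired + undesired) * 100
Total products = 154 + 154 = 308 mol/h
S = 154 / 308 * 100
= 0.5000 * 100
= 50.00 %

50.00 %


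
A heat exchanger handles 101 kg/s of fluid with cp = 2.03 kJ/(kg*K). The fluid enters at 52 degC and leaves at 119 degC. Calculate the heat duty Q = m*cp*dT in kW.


Q = m_dot * cp * delta_T
delta_T = 119 - 52 = 67 K
Q = 101 * 2.03 * 67
= 205.03 * 67
= 13737.01 kW

13737.01 kW


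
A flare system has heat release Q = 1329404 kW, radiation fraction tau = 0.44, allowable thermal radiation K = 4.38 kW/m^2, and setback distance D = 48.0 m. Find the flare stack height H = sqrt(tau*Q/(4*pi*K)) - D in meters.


tau*Q/(4*pi*K) = 0.44 * 1329404 / (4 * pi * 4.38) = 10627.4
sqrt(10627.4) = 103.089
H = 103.089 - 48.0 = 55.09

55.09 m


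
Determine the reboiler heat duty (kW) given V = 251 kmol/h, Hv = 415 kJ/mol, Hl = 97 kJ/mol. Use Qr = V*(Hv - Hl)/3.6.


Qr = 251 * (415 - 97) / 3.6 = 251 * 318 / 3.6 = 22170

22170 kW


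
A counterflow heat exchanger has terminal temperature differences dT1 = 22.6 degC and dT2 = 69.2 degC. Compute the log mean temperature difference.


LMTD = (dT1 - dT2) / ln(dT1/dT2)
= (22.6 - 69.2) / ln(22.6 / 69.2) = -46.6 / -1.11905 = 41.64

41.64 degC


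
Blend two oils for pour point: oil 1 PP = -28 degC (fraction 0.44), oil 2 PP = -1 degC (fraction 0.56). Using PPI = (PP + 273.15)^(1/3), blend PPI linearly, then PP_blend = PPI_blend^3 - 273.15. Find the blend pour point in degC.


PPI_1 = (-28 + 273.15)^(1/3) = 6.258601
PPI_2 = (-1 + 273.15)^(1/3) = 6.480414
PPI_blend = 0.44 * 6.258601 + 0.56 * 6.480414 = 6.382816
PP_blend = 6.382816^3 - 273.15 = 260.0381 - 273.15 = -13.11

-13.11 degC


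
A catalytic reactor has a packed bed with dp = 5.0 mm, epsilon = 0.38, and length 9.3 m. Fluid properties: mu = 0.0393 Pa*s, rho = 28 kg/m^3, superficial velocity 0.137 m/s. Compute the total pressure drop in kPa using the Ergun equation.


dp = 5.0 mm = 0.005 m
Viscous term = 150*0.0393*0.137*(1-0.38)^2 / (0.005^2*0.38^3) = 226306
Inertial term = 1.75*28*0.137^2*(1-0.38) / (0.005*0.38^3) = 2078.3
dP/L = 226306 + 2078.3 = 228384 Pa/m
dP = 228384 * 9.3 / 1000 = 2124 kPa

2124 kPa


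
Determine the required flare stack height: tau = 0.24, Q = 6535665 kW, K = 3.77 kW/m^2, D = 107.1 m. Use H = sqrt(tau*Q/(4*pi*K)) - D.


tau*Q/(4*pi*K) = 0.24 * 6535665 / (4 * pi * 3.77) = 33109.3
sqrt(33109.3) = 181.96
H = 181.96 - 107.1 = 74.86

74.86 m


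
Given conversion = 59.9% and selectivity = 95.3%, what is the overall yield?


Overall yield = conversion (%) * selectivity (%) / 100
Conversion = 59.9%, Selectivity = 95.3%
Y = 59.9 * 95.3 / 100
= 57.0847 %

57.0847 %


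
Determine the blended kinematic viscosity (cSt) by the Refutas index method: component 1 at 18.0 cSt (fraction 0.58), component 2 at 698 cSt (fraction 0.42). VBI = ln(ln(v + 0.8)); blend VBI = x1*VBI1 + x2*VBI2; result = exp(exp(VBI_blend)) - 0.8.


Refutas method: VBN_i = 14.534*ln(ln(visc_i + 0.8)) + 10.975, blended linearly by mass fraction; since VBN is linear in VBI_i = ln(ln(visc_i + 0.8)) and the fractions sum to 1, blend VBI directly: visc = exp(exp(VBI_blend)) - 0.8
VBI_1 = ln(ln(18.0 + 0.8)) = 1.07632
VBI_2 = ln(ln(698 + 0.8)) = 1.87937
VBI_blend = 0.58 * 1.07632 + 0.42 * 1.87937 = 1.4136
visc_blend = exp(exp(1.4136)) - 0.8 = 60.19

60.19 cSt


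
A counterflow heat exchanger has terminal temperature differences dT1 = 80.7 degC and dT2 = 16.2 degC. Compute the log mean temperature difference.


LMTD = (dT1 - dT2) / ln(dT1/dT2)
= (80.7 - 16.2) / ln(80.7 / 16.2) = 64.5 / 1.60573 = 40.17

40.17 degC


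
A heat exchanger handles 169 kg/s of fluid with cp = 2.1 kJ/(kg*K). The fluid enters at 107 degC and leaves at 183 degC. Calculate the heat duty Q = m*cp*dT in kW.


Q = m_dot * cp * delta_T
delta_T = 183 - 107 = 76 K
Q = 169 * 2.1 * 76
= 354.9 * 76
= 26972.4 kW

26972.4 kW


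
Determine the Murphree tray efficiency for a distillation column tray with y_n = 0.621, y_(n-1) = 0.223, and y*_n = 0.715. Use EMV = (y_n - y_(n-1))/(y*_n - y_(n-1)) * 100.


Murphree vapor efficiency: EMV = (y_n - y_(n-1)) / (y*_n - y_(n-1)) * 100
EMV = (0.621 - 0.223) / (0.715 - 0.223) * 100 = 0.398 / 0.492 * 100 = 80.89

80.89 %


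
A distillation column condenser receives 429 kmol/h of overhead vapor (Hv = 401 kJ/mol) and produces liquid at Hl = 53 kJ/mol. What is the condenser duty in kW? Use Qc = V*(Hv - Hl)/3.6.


Qc = 429 * (401 - 53) / 3.6 = 429 * 348 / 3.6 = 41470

41470 kW


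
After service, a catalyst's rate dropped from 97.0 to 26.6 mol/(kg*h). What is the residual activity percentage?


Activity (%) = (rate_used / rate_fresh) * 100
rate_used = 26.6, rate_fresh = 97.0
= (26.6 / 97.0) * 100
= 0.2742 * 100 = 27.42

27.42 %


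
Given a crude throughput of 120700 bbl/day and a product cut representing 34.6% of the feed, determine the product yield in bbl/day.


Crude throughput = 120700 bbl/day
Fraction yield = 34.6%
yield = throughput * fraction / 100
yield = 120700 * 34.6 / 100 = 41762.2

41762.2 bbl/day


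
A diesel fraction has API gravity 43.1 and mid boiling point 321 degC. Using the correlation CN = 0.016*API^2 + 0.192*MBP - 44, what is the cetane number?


CN = 0.016 * 43.1^2 + 0.192 * 321 - 44
CN = 29.72176 + 61.632 - 44 = 47.35376

47.35376


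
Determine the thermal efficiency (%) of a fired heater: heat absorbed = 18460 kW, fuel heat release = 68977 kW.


Furnace efficiency = Q_absorbed / Q_fuel * 100
= 18460 / 68977 * 100 = 26.76

26.76 %


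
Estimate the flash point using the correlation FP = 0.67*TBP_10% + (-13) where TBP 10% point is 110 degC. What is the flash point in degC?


FP = 0.67 * 110 + (-13) = 60.7

60.7 degC


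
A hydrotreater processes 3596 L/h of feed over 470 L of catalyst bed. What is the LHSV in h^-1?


LHSV = volumetric feed rate / catalyst volume
= 3596 L/h / 470 L
= 7.651 h^-1

7.651 h^-1


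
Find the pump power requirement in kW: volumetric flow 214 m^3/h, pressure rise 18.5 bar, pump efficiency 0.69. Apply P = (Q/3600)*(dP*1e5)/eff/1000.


Q = 214 / 3600 = 0.0594444 m^3/s
P = 0.0594444 * (18.5 * 1e5) / 0.69 / 1000 = 159.4

159.4 kW


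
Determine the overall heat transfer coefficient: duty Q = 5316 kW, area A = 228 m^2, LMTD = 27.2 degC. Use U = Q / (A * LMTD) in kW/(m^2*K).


From Q = U*A*LMTD, U = Q / (A * LMTD)
U = 5316 / (228 * 27.2) = 5316 / 6201.6 = 0.8572

0.8572 kW/(m^2*K)


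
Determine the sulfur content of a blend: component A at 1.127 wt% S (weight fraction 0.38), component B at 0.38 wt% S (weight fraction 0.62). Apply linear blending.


Linear sulfur blending: S_blend = x1*S1 + x2*S2
Contribution 1: 0.38 * 1.127 = 0.42826 wt%
Contribution 2: 0.62 * 0.38 = 0.2356 wt%
S_blend = 0.42826 + 0.2356 = 0.66386

0.66386 wt%


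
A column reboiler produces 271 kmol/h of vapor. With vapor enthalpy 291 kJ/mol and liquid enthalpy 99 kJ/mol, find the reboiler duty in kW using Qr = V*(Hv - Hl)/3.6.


Qr = 271 * (291 - 99) / 3.6 = 271 * 192 / 3.6 = 14450

14450 kW


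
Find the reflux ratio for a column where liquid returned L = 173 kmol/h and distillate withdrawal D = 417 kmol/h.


Reflux ratio definition: R = L / D (liquid returned / distillate withdrawn)
L = 173 kmol/h, D = 417 kmol/h
R = 173 / 417 = 0.4149

0.4149


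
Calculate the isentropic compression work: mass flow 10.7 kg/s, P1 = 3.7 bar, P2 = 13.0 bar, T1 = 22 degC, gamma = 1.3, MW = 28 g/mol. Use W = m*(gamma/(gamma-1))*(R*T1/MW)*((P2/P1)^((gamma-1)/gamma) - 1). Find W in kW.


Isentropic work: W = m*(gamma/(gamma-1))*(R*T1/MW)*((P2/P1)^((gamma-1)/gamma) - 1)
T1 = 22 + 273.15 = 295.15 K
Pressure ratio = 13.0 / 3.7 = 3.51351
Exponent = (1.3 - 1)/1.3 = 0.230769
(P2/P1)^exp - 1 = 3.51351^0.230769 - 1 = 0.336411
W = 10.7 * 1.3 / 0.3 * 8.314 * 295.15 / 28 * 0.336411 = 1367

1367 kW


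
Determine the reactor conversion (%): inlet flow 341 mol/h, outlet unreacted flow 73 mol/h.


X = (F_in - F_out) / F_in * 100
Moles reacted = 341 - 73 = 268
X = 268 / 341 * 100
= 0.7859 * 100
= 78.59 %

78.59 %


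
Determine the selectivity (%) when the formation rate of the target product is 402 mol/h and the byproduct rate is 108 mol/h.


Selectivity = desired / (desired + undesired) * 100
Total products = 402 + 108 = 510 mol/h
S = 402 / 510 * 100
= 0.7882 * 100
= 78.82 %

78.82 %


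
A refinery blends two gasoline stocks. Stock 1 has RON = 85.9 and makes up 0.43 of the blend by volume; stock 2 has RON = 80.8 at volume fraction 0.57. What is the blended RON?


Linear blending: RON_blend = sum(vi * RONi)
Contribution 1: 0.43 * 85.9 = 36.937
Contribution 2: 0.57 * 80.8 = 46.056
RON_blend = 36.937 + 46.056 = 82.993

82.993


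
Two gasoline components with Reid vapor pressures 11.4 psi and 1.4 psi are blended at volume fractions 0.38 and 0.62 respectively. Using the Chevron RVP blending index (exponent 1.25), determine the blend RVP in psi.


Chevron index: RVP_blend = (sum xi*RVPi^1.25)^(1/1.25)
RVP^1.25 terms: 0.38 * 11.4^1.25 + 0.62 * 1.4^1.25 = 8.9042
RVP_blend = 8.9042^(1/1.25) = 5.750

5.750 psi


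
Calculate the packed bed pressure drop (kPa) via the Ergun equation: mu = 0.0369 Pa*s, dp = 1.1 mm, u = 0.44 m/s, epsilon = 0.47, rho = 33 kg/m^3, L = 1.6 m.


dp = 1.1 mm = 0.0011 m
Viscous term = 150*0.0369*0.44*(1-0.47)^2 / (0.0011^2*0.47^3) = 5445570
Inertial term = 1.75*33*0.44^2*(1-0.47) / (0.0011*0.47^3) = 51885.6
dP/L = 5445570 + 51885.6 = 5497460 Pa/m
dP = 5497460 * 1.6 / 1000 = 8796 kPa

8796 kPa


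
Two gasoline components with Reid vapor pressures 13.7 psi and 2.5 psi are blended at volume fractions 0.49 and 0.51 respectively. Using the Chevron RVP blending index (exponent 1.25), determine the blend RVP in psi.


Chevron index: RVP_blend = (sum xi*RVPi^1.25)^(1/1.25)
RVP^1.25 terms: 0.49 * 13.7^1.25 + 0.51 * 2.5^1.25 = 14.5183
RVP_blend = 14.5183^(1/1.25) = 8.502

8.502 psi


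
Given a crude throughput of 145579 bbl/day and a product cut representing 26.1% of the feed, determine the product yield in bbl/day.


Crude throughput = 145579 bbl/day
Fraction yield = 26.1%
yield = throughput * fraction / 100
yield = 145579 * 26.1 / 100 = 37996.119

37996.119 bbl/day


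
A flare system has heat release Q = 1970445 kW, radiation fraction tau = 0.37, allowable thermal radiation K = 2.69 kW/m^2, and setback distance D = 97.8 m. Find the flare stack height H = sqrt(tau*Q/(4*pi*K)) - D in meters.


tau*Q/(4*pi*K) = 0.37 * 1970445 / (4 * pi * 2.69) = 21567.7
sqrt(21567.7) = 146.859
H = 146.859 - 97.8 = 49.06

49.06 m


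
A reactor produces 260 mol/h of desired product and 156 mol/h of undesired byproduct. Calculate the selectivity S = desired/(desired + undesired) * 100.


Selectivity = desired / (desired + undesired) * 100
Total products = 260 + 156 = 416 mol/h
S = 260 / 416 * 100
= 0.6250 * 100
= 62.50 %

62.50 %


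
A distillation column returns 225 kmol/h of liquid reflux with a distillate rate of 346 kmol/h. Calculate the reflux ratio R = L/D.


Reflux ratio definition: R = L / D (liquid returned / distillate withdrawn)
L = 225 kmol/h, D = 346 kmol/h
R = 225 / 346 = 0.6503

0.6503


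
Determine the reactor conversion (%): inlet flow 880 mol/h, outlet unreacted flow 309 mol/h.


X = (F_in - F_out) / F_in * 100
Moles reacted = 880 - 309 = 571
X = 571 / 880 * 100
= 0.6489 * 100
= 64.89 %

64.89 %


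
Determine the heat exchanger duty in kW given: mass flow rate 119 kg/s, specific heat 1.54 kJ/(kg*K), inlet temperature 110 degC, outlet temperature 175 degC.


Q = m_dot * cp * delta_T
delta_T = 175 - 110 = 65 K
Q = 119 * 1.54 * 65
= 183.26 * 65
= 11911.9 kW

11911.9 kW


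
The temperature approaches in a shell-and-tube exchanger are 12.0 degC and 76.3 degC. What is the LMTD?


LMTD = (dT1 - dT2) / ln(dT1/dT2)
= (12.0 - 76.3) / ln(12.0 / 76.3) = -64.3 / -1.84977 = 34.76

34.76 degC


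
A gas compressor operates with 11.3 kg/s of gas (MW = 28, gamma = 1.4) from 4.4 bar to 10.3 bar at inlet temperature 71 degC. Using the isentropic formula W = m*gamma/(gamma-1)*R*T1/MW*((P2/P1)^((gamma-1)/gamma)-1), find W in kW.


Isentropic work: W = m*(gamma/(gamma-1))*(R*T1/MW)*((P2/P1)^((gamma-1)/gamma) - 1)
T1 = 71 + 273.15 = 344.15 K
Pressure ratio = 10.3 / 4.4 = 2.34091
Exponent = (1.4 - 1)/1.4 = 0.285714
(P2/P1)^exp - 1 = 2.34091^0.285714 - 1 = 0.275083
W = 11.3 * 1.4 / 0.4 * 8.314 * 344.15 / 28 * 0.275083 = 1112

1112 kW


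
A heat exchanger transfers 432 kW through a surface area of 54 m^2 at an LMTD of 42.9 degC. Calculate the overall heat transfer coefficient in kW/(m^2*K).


From Q = U*A*LMTD, U = Q / (A * LMTD)
U = 432 / (54 * 42.9) = 432 / 2316.6 = 0.1865

0.1865 kW/(m^2*K)


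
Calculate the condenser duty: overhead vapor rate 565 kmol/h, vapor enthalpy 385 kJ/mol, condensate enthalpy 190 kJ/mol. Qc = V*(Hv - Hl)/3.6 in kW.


Qc = 565 * (385 - 190) / 3.6 = 565 * 195 / 3.6 = 30600

30600 kW


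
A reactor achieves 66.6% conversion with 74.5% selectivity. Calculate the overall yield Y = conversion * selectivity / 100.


Overall yield = conversion (%) * selectivity (%) / 100
Conversion = 66.6%, Selectivity = 74.5%
Y = 66.6 * 74.5 / 100
= 49.617 %

49.617 %


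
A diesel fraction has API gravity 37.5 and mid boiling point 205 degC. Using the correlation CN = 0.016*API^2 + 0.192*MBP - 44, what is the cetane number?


CN = 0.016 * 37.5^2 + 0.192 * 205 - 44
CN = 22.5 + 39.36 - 44 = 17.86

17.86


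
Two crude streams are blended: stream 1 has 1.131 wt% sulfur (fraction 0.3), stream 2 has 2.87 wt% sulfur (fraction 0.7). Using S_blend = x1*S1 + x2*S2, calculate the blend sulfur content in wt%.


Linear sulfur blending: S_blend = x1*S1 + x2*S2
Contribution 1: 0.3 * 1.131 = 0.3393 wt%
Contribution 2: 0.7 * 2.87 = 2.009 wt%
S_blend = 0.3393 + 2.009 = 2.3483

2.3483 wt%


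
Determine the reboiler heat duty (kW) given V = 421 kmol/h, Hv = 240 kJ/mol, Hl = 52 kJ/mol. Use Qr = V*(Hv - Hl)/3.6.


Qr = 421 * (240 - 52) / 3.6 = 421 * 188 / 3.6 = 21990

21990 kW


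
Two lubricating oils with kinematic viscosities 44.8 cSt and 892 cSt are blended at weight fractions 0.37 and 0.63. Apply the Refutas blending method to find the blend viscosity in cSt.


Refutas method: VBN_i = 14.534*ln(ln(visc_i + 0.8)) + 10.975, blended linearly by mass fraction; since VBN is linear in VBI_i = ln(ln(visc_i + 0.8)) and the fractions sum to 1, blend VBI directly: visc = exp(exp(VBI_blend)) - 0.8
VBI_1 = ln(ln(44.8 + 0.8)) = 1.34023
VBI_2 = ln(ln(892 + 0.8)) = 1.91609
VBI_blend = 0.37 * 1.34023 + 0.63 * 1.91609 = 1.70302
visc_blend = exp(exp(1.70302)) - 0.8 = 241.6

241.6 cSt


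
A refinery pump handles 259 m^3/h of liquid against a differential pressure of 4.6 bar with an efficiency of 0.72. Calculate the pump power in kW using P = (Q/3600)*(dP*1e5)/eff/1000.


Q = 259 / 3600 = 0.0719444 m^3/s
P = 0.0719444 * (4.6 * 1e5) / 0.72 / 1000 = 45.96

45.96 kW


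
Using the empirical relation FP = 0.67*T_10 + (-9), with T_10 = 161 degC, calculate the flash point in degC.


FP = 0.67 * 161 + (-9) = 98.87

98.87 degC


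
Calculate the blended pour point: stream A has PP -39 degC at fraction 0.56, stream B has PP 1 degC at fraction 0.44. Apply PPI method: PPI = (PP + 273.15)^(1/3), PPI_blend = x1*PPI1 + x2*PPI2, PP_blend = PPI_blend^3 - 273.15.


PPI_1 = (-39 + 273.15)^(1/3) = 6.163557
PPI_2 = (1 + 273.15)^(1/3) = 6.49625
PPI_blend = 0.56 * 6.163557 + 0.44 * 6.49625 = 6.309942
PP_blend = 6.309942^3 - 273.15 = 251.2327 - 273.15 = -21.92

-21.92 degC


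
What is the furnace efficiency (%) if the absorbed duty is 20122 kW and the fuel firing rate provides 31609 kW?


Furnace efficiency = Q_absorbed / Q_fuel * 100
= 20122 / 31609 * 100 = 63.66

63.66 %


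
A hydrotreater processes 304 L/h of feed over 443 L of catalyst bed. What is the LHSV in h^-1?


LHSV = volumetric feed rate / catalyst volume
= 304 L/h / 443 L
= 0.6862 h^-1

0.6862 h^-1


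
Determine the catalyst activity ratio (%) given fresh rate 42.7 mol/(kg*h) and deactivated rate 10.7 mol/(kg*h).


Activity (%) = (rate_used / rate_fresh) * 100
rate_used = 10.7, rate_fresh = 42.7
= (10.7 / 42.7) * 100
= 0.2506 * 100 = 25.06

25.06 %


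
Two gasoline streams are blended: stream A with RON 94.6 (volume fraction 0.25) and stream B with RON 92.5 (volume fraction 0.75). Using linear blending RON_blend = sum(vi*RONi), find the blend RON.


Linear blending: RON_blend = sum(vi * RONi)
Contribution 1: 0.25 * 94.6 = 23.65
Contribution 2: 0.75 * 92.5 = 69.375
RON_blend = 23.65 + 69.375 = 93.025

93.025


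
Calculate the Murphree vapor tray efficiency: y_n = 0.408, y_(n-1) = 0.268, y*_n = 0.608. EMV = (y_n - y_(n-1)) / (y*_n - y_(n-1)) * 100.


Murphree vapor efficiency: EMV = (y_n - y_(n-1)) / (y*_n - y_(n-1)) * 100
EMV = (0.408 - 0.268) / (0.608 - 0.268) * 100 = 0.14 / 0.34 * 100 = 41.18

41.18 %


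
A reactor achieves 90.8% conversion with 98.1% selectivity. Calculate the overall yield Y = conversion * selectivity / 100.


Overall yield = conversion (%) * selectivity (%) / 100
Conversion = 90.8%, Selectivity = 98.1%
Y = 90.8 * 98.1 / 100
= 89.0748 %

89.0748 %


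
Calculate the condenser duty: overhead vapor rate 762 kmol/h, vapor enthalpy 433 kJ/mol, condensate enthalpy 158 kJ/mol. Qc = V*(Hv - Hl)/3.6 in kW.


Qc = 762 * (433 - 158) / 3.6 = 762 * 275 / 3.6 = 58210

58210 kW


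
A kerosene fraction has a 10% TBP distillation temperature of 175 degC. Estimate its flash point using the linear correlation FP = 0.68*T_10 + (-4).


FP = 0.68 * 175 + (-4) = 115

115 degC


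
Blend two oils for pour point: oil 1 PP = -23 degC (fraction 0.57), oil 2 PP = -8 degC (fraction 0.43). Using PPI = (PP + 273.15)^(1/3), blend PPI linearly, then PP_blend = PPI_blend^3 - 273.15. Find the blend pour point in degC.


PPI_1 = (-23 + 273.15)^(1/3) = 6.300865
PPI_2 = (-8 + 273.15)^(1/3) = 6.42437
PPI_blend = 0.57 * 6.300865 + 0.43 * 6.42437 = 6.353972
PP_blend = 6.353972^3 - 273.15 = 256.5287 - 273.15 = -16.62

-16.62 degC


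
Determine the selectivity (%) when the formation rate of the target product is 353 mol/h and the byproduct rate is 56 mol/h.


Selectivity = desired / (desired + undesired) * 100
Total products = 353 + 56 = 409 mol/h
S = 353 / 409 * 100
= 0.8631 * 100
= 86.31 %

86.31 %


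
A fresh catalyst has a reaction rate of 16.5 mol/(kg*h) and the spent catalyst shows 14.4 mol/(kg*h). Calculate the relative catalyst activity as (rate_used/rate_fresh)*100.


Activity (%) = (rate_used / rate_fresh) * 100
rate_used = 14.4, rate_fresh = 16.5
= (14.4 / 16.5) * 100
= 0.8727 * 100 = 87.27

87.27 %


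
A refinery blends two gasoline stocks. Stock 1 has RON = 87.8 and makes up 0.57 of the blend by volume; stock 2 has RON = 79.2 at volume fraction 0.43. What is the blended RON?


Linear blending: RON_blend = sum(vi * RONi)
Contribution 1: 0.57 * 87.8 = 50.046
Contribution 2: 0.43 * 79.2 = 34.056
RON_blend = 50.046 + 34.056 = 84.102

84.102


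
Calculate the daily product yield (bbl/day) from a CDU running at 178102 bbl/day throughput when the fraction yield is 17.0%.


Crude throughput = 178102 bbl/day
Fraction yield = 17.0%
yield = throughput * fraction / 100
yield = 178102 * 17.0 / 100 = 30277.34

30277.34 bbl/day


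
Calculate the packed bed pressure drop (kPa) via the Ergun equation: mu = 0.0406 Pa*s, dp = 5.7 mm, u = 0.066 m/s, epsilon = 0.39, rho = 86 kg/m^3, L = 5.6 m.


dp = 5.7 mm = 0.0057 m
Viscous term = 150*0.0406*0.066*(1-0.39)^2 / (0.0057^2*0.39^3) = 77602.8
Inertial term = 1.75*86*0.066^2*(1-0.39) / (0.0057*0.39^3) = 1182.73
dP/L = 77602.8 + 1182.73 = 78785.5 Pa/m
dP = 78785.5 * 5.6 / 1000 = 441.2 kPa

441.2 kPa


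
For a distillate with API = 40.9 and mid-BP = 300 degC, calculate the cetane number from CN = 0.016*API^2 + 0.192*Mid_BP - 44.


CN = 0.016 * 40.9^2 + 0.192 * 300 - 44
CN = 26.76496 + 57.6 - 44 = 40.36496

40.36496


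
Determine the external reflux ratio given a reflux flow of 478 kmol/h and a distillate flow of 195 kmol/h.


Reflux ratio definition: R = L / D (liquid returned / distillate withdrawn)
L = 478 kmol/h, D = 195 kmol/h
R = 478 / 195 = 2.451

2.451


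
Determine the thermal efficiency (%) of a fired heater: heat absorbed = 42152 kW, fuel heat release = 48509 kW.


Furnace efficiency = Q_absorbed / Q_fuel * 100
= 42152 / 48509 * 100 = 86.90

86.90 %


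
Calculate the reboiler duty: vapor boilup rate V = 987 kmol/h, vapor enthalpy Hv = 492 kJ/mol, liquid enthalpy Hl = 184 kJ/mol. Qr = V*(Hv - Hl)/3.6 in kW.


Qr = 987 * (492 - 184) / 3.6 = 987 * 308 / 3.6 = 84440

84440 kW


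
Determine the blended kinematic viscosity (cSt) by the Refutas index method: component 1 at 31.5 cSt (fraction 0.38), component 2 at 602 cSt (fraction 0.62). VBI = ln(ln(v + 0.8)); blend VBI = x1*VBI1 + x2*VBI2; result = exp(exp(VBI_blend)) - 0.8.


Refutas method: VBN_i = 14.534*ln(ln(visc_i + 0.8)) + 10.975, blended linearly by mass fraction; since VBN is linear in VBI_i = ln(ln(visc_i + 0.8)) and the fractions sum to 1, blend VBI directly: visc = exp(exp(VBI_blend)) - 0.8
VBI_1 = ln(ln(31.5 + 0.8)) = 1.24561
VBI_2 = ln(ln(602 + 0.8)) = 1.85655
VBI_blend = 0.38 * 1.24561 + 0.62 * 1.85655 = 1.62439
visc_blend = exp(exp(1.62439)) - 0.8 = 159.2

159.2 cSt


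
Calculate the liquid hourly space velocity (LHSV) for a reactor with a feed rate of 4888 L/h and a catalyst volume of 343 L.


LHSV = volumetric feed rate / catalyst volume
= 4888 L/h / 343 L
= 14.25 h^-1

14.25 h^-1


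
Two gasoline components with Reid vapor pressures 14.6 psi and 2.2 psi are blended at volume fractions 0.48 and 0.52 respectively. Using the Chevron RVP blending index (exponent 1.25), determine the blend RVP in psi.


Chevron index: RVP_blend = (sum xi*RVPi^1.25)^(1/1.25)
RVP^1.25 terms: 0.48 * 14.6^1.25 + 0.52 * 2.2^1.25 = 15.0921
RVP_blend = 15.0921^(1/1.25) = 8.770

8.770 psi


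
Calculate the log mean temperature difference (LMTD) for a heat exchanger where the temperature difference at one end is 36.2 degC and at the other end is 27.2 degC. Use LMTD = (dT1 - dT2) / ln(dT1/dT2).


LMTD = (dT1 - dT2) / ln(dT1/dT2)
= (36.2 - 27.2) / ln(36.2 / 27.2) = 9 / 0.285842 = 31.49

31.49 degC


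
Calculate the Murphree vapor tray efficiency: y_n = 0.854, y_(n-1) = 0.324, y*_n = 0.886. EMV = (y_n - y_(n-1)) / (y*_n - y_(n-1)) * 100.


Murphree vapor efficiency: EMV = (y_n - y_(n-1)) / (y*_n - y_(n-1)) * 100
EMV = (0.854 - 0.324) / (0.886 - 0.324) * 100 = 0.53 / 0.562 * 100 = 94.31

94.31 %


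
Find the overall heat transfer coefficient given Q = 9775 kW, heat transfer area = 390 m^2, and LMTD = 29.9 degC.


From Q = U*A*LMTD, U = Q / (A * LMTD)
U = 9775 / (390 * 29.9) = 9775 / 11661 = 0.8383

0.8383 kW/(m^2*K)


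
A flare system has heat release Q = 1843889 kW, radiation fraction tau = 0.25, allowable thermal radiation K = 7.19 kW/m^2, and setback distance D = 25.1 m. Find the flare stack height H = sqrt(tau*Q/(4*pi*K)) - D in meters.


tau*Q/(4*pi*K) = 0.25 * 1843889 / (4 * pi * 7.19) = 5101.95
sqrt(5101.95) = 71.4279
H = 71.4279 - 25.1 = 46.33

46.33 m


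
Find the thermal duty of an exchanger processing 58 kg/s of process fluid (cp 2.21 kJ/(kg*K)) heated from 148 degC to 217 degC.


Q = m_dot * cp * delta_T
delta_T = 217 - 148 = 69 K
Q = 58 * 2.21 * 69
= 128.18 * 69
= 8844.42 kW

8844.42 kW


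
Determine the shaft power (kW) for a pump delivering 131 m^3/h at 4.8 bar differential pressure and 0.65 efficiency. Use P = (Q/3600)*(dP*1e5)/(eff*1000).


Q = 131 / 3600 = 0.0363889 m^3/s
P = 0.0363889 * (4.8 * 1e5) / 0.65 / 1000 = 26.87

26.87 kW


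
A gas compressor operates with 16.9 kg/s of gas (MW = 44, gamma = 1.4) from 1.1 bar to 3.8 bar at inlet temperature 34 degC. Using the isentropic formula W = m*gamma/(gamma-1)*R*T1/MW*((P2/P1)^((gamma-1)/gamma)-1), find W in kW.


Isentropic work: W = m*(gamma/(gamma-1))*(R*T1/MW)*((P2/P1)^((gamma-1)/gamma) - 1)
T1 = 34 + 273.15 = 307.15 K
Pressure ratio = 3.8 / 1.1 = 3.45455
Exponent = (1.4 - 1)/1.4 = 0.285714
(P2/P1)^exp - 1 = 3.45455^0.285714 - 1 = 0.425036
W = 16.9 * 1.4 / 0.4 * 8.314 * 307.15 / 44 * 0.425036 = 1459

1459 kW


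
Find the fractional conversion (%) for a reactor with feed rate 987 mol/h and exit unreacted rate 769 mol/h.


X = (F_in - F_out) / F_in * 100
Moles reacted = 987 - 769 = 218
X = 218 / 987 * 100
= 0.2209 * 100
= 22.09 %

22.09 %


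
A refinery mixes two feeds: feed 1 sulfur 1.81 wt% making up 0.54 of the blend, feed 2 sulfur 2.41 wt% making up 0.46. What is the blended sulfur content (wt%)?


Linear sulfur blending: S_blend = x1*S1 + x2*S2
Contribution 1: 0.54 * 1.81 = 0.9774 wt%
Contribution 2: 0.46 * 2.41 = 1.1086 wt%
S_blend = 0.9774 + 1.1086 = 2.086

2.086 wt%


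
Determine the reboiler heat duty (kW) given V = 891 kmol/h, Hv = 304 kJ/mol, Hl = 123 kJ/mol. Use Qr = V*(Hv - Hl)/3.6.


Qr = 891 * (304 - 123) / 3.6 = 891 * 181 / 3.6 = 44800

44800 kW


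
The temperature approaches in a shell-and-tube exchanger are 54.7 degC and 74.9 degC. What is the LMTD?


LMTD = (dT1 - dT2) / ln(dT1/dT2)
= (54.7 - 74.9) / ln(54.7 / 74.9) = -20.2 / -0.31429 = 64.27

64.27 degC


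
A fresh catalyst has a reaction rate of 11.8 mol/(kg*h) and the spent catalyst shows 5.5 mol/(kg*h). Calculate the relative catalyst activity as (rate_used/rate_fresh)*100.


Activity (%) = (rate_used / rate_fresh) * 100
rate_used = 5.5, rate_fresh = 11.8
= (5.5 / 11.8) * 100
= 0.4661 * 100 = 46.61

46.61 %


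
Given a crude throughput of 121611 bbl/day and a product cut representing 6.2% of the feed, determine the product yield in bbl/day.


Crude throughput = 121611 bbl/day
Fraction yield = 6.2%
yield = throughput * fraction / 100
yield = 121611 * 6.2 / 100 = 7539.882

7539.882 bbl/day


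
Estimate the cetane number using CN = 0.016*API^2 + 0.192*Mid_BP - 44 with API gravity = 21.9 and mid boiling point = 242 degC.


CN = 0.016 * 21.9^2 + 0.192 * 242 - 44
CN = 7.67376 + 46.464 - 44 = 10.13776

10.13776


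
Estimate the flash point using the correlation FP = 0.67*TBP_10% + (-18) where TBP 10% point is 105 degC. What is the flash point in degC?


FP = 0.67 * 105 + (-18) = 52.35

52.35 degC


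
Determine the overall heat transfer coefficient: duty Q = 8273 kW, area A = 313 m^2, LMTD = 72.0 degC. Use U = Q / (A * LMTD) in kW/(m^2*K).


From Q = U*A*LMTD, U = Q / (A * LMTD)
U = 8273 / (313 * 72.0) = 8273 / 22536 = 0.3671

0.3671 kW/(m^2*K)


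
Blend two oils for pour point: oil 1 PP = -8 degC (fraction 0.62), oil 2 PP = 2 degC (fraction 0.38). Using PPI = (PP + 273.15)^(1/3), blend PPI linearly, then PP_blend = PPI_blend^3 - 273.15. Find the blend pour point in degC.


PPI_1 = (-8 + 273.15)^(1/3) = 6.42437
PPI_2 = (2 + 273.15)^(1/3) = 6.504139
PPI_blend = 0.62 * 6.42437 + 0.38 * 6.504139 = 6.454682
PP_blend = 6.454682^3 - 273.15 = 268.9209 - 273.15 = -4.23

-4.23 degC


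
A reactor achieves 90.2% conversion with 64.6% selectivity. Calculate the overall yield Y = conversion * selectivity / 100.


Overall yield = conversion (%) * selectivity (%) / 100
Conversion = 90.2%, Selectivity = 64.6%
Y = 90.2 * 64.6 / 100
= 58.2692 %

58.2692 %


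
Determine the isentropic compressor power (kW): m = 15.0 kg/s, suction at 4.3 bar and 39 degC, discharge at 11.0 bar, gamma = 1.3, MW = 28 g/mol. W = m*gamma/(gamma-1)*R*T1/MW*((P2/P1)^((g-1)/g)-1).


Isentropic work: W = m*(gamma/(gamma-1))*(R*T1/MW)*((P2/P1)^((gamma-1)/gamma) - 1)
T1 = 39 + 273.15 = 312.15 K
Pressure ratio = 11.0 / 4.3 = 2.55814
Exponent = (1.3 - 1)/1.3 = 0.230769
(P2/P1)^exp - 1 = 2.55814^0.230769 - 1 = 0.242042
W = 15.0 * 1.3 / 0.3 * 8.314 * 312.15 / 28 * 0.242042 = 1458

1458 kW


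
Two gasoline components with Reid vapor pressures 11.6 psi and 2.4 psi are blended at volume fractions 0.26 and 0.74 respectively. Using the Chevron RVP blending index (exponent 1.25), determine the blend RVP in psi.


Chevron index: RVP_blend = (sum xi*RVPi^1.25)^(1/1.25)
RVP^1.25 terms: 0.26 * 11.6^1.25 + 0.74 * 2.4^1.25 = 7.77656
RVP_blend = 7.77656^(1/1.25) = 5.160

5.160 psi


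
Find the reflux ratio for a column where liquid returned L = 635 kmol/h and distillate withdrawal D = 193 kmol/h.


Reflux ratio definition: R = L / D (liquid returned / distillate withdrawn)
L = 635 kmol/h, D = 193 kmol/h
R = 635 / 193 = 3.290

3.290


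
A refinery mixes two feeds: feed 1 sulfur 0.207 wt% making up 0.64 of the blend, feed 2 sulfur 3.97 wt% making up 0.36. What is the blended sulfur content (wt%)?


Linear sulfur blending: S_blend = x1*S1 + x2*S2
Contribution 1: 0.64 * 0.207 = 0.13248 wt%
Contribution 2: 0.36 * 3.97 = 1.4292 wt%
S_blend = 0.13248 + 1.4292 = 1.56168

1.56168 wt%


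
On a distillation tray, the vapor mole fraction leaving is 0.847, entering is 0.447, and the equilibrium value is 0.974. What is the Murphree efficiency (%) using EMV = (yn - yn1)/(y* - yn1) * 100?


Murphree vapor efficiency: EMV = (y_n - y_(n-1)) / (y*_n - y_(n-1)) * 100
EMV = (0.847 - 0.447) / (0.974 - 0.447) * 100 = 0.4 / 0.527 * 100 = 75.90

75.90 %


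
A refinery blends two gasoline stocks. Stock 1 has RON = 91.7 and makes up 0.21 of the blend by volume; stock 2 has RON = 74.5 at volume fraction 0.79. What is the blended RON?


Linear blending: RON_blend = sum(vi * RONi)
Contribution 1: 0.21 * 91.7 = 19.257
Contribution 2: 0.79 * 74.5 = 58.855
RON_blend = 19.257 + 58.855 = 78.112

78.112


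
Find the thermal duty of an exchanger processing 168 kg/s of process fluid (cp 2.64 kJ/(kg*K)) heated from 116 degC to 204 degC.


Q = m_dot * cp * delta_T
delta_T = 204 - 116 = 88 K
Q = 168 * 2.64 * 88
= 443.52 * 88
= 39029.76 kW

39029.76 kW


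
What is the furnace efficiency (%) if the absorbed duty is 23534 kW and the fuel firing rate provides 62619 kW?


Furnace efficiency = Q_absorbed / Q_fuel * 100
= 23534 / 62619 * 100 = 37.58

37.58 %


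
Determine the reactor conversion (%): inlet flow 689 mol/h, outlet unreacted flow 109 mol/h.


X = (F_in - F_out) / F_in * 100
Moles reacted = 689 - 109 = 580
X = 580 / 689 * 100
= 0.8418 * 100
= 84.18 %

84.18 %


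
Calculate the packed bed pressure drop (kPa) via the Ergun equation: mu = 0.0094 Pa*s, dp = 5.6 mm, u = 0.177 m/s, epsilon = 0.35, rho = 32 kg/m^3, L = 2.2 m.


dp = 5.6 mm = 0.0056 m
Viscous term = 150*0.0094*0.177*(1-0.35)^2 / (0.0056^2*0.35^3) = 78422.2
Inertial term = 1.75*32*0.177^2*(1-0.35) / (0.0056*0.35^3) = 4749.59
dP/L = 78422.2 + 4749.59 = 83171.8 Pa/m
dP = 83171.8 * 2.2 / 1000 = 183.0 kPa

183.0 kPa


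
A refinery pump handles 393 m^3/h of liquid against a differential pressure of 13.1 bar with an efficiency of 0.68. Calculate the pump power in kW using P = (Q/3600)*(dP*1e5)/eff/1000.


Q = 393 / 3600 = 0.109167 m^3/s
P = 0.109167 * (13.1 * 1e5) / 0.68 / 1000 = 210.3

210.3 kW


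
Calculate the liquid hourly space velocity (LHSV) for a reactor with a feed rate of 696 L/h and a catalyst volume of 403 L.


LHSV = volumetric feed rate / catalyst volume
= 696 L/h / 403 L
= 1.727 h^-1

1.727 h^-1


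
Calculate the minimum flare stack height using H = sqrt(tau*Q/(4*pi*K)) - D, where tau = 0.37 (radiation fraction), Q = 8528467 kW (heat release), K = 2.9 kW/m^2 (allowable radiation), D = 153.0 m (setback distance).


tau*Q/(4*pi*K) = 0.37 * 8528467 / (4 * pi * 2.9) = 86589.4
sqrt(86589.4) = 294.261
H = 294.261 - 153.0 = 141.3

141.3 m


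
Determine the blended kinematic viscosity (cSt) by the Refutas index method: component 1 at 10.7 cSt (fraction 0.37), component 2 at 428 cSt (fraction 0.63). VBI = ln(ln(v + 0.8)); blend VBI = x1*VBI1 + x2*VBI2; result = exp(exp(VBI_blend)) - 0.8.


Refutas method: VBN_i = 14.534*ln(ln(visc_i + 0.8)) + 10.975, blended linearly by mass fraction; since VBN is linear in VBI_i = ln(ln(visc_i + 0.8)) and the fractions sum to 1, blend VBI directly: visc = exp(exp(VBI_blend)) - 0.8
VBI_1 = ln(ln(10.7 + 0.8)) = 0.892959
VBI_2 = ln(ln(428 + 0.8)) = 1.80187
VBI_blend = 0.37 * 0.892959 + 0.63 * 1.80187 = 1.46557
visc_blend = exp(exp(1.46557)) - 0.8 = 75.15

75.15 cSt


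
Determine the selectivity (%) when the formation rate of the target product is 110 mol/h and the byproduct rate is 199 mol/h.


Selectivity = desired / (desired + undesired) * 100
Total products = 110 + 199 = 309 mol/h
S = 110 / 309 * 100
= 0.3560 * 100
= 35.60 %

35.60 %


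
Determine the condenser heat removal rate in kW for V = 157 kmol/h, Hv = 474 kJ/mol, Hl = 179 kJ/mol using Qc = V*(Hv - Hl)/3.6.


Qc = 157 * (474 - 179) / 3.6 = 157 * 295 / 3.6 = 12870

12870 kW


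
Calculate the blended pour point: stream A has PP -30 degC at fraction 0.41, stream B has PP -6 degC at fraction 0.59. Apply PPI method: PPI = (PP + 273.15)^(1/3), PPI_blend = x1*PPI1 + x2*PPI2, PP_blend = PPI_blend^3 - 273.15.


PPI_1 = (-30 + 273.15)^(1/3) = 6.241535
PPI_2 = (-6 + 273.15)^(1/3) = 6.440482
PPI_blend = 0.41 * 6.241535 + 0.59 * 6.440482 = 6.358914
PP_blend = 6.358914^3 - 273.15 = 257.1277 - 273.15 = -16.02

-16.02 degC


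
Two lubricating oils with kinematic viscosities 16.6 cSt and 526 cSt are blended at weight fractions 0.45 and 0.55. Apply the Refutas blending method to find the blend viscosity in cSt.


Refutas method: VBN_i = 14.534*ln(ln(visc_i + 0.8)) + 10.975, blended linearly by mass fraction; since VBN is linear in VBI_i = ln(ln(visc_i + 0.8)) and the fractions sum to 1, blend VBI directly: visc = exp(exp(VBI_blend)) - 0.8
VBI_1 = ln(ln(16.6 + 0.8)) = 1.04959
VBI_2 = ln(ln(526 + 0.8)) = 1.83527
VBI_blend = 0.45 * 1.04959 + 0.55 * 1.83527 = 1.48171
visc_blend = exp(exp(1.48171)) - 0.8 = 80.69

80.69 cSt


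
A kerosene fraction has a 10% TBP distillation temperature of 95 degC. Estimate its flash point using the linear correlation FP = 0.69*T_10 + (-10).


FP = 0.69 * 95 + (-10) = 55.55

55.55 degC


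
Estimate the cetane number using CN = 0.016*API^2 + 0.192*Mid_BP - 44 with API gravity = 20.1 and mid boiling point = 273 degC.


CN = 0.016 * 20.1^2 + 0.192 * 273 - 44
CN = 6.46416 + 52.416 - 44 = 14.88016

14.88016


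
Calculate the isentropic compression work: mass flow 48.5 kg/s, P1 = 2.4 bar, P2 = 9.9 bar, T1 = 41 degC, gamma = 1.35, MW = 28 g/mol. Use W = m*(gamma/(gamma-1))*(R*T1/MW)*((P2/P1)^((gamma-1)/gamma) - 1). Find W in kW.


Isentropic work: W = m*(gamma/(gamma-1))*(R*T1/MW)*((P2/P1)^((gamma-1)/gamma) - 1)
T1 = 41 + 273.15 = 314.15 K
Pressure ratio = 9.9 / 2.4 = 4.125
Exponent = (1.35 - 1)/1.35 = 0.259259
(P2/P1)^exp - 1 = 4.125^0.259259 - 1 = 0.443957
W = 48.5 * 1.35 / 0.35 * 8.314 * 314.15 / 28 * 0.443957 = 7747

7747 kW


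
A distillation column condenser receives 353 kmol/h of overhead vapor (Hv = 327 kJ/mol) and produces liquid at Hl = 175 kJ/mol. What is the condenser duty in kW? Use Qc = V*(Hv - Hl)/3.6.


Qc = 353 * (327 - 175) / 3.6 = 353 * 152 / 3.6 = 14900

14900 kW


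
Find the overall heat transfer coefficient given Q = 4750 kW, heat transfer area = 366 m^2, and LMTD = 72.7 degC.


From Q = U*A*LMTD, U = Q / (A * LMTD)
U = 4750 / (366 * 72.7) = 4750 / 26608.2 = 0.1785

0.1785 kW/(m^2*K)


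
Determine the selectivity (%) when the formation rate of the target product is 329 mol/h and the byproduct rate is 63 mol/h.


Selectivity = desired / (desired + undesired) * 100
Total products = 329 + 63 = 392 mol/h
S = 329 / 392 * 100
= 0.8393 * 100
= 83.93 %

83.93 %


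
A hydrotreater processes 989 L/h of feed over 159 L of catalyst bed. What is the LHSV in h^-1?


LHSV = volumetric feed rate / catalyst volume
= 989 L/h / 159 L
= 6.220 h^-1

6.220 h^-1


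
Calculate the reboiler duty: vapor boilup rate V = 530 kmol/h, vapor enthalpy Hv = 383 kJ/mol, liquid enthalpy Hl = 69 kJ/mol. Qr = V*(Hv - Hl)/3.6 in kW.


Qr = 530 * (383 - 69) / 3.6 = 530 * 314 / 3.6 = 46230

46230 kW


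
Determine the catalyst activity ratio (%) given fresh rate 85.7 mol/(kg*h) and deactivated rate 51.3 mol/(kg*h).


Activity (%) = (rate_used / rate_fresh) * 100
rate_used = 51.3, rate_fresh = 85.7
= (51.3 / 85.7) * 100
= 0.5986 * 100 = 59.86

59.86 %


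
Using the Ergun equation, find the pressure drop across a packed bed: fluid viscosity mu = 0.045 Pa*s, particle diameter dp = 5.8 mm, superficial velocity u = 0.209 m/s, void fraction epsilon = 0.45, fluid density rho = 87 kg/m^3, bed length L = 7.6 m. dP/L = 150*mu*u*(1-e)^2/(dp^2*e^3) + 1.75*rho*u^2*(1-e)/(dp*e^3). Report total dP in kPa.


dp = 5.8 mm = 0.0058 m
Viscous term = 150*0.045*0.209*(1-0.45)^2 / (0.0058^2*0.45^3) = 139214
Inertial term = 1.75*87*0.209^2*(1-0.45) / (0.0058*0.45^3) = 6920.65
dP/L = 139214 + 6920.65 = 146135 Pa/m
dP = 146135 * 7.6 / 1000 = 1111 kPa

1111 kPa


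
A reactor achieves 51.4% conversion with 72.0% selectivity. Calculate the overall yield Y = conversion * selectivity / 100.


Overall yield = conversion (%) * selectivity (%) / 100
Conversion = 51.4%, Selectivity = 72.0%
Y = 51.4 * 72.0 / 100
= 37.008 %

37.008 %


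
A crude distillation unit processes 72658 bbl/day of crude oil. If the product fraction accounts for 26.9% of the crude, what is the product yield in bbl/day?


Crude throughput = 72658 bbl/day
Fraction yield = 26.9%
yield = throughput * fraction / 100
yield = 72658 * 26.9 / 100 = 19545.002

19545.002 bbl/day


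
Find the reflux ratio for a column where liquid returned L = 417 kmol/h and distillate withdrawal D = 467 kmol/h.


Reflux ratio definition: R = L / D (liquid returned / distillate withdrawn)
L = 417 kmol/h, D = 467 kmol/h
R = 417 / 467 = 0.8929

0.8929


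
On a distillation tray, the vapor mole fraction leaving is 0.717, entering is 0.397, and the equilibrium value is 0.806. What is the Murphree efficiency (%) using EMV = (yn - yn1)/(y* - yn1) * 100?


Murphree vapor efficiency: EMV = (y_n - y_(n-1)) / (y*_n - y_(n-1)) * 100
EMV = (0.717 - 0.397) / (0.806 - 0.397) * 100 = 0.32 / 0.409 * 100 = 78.24

78.24 %


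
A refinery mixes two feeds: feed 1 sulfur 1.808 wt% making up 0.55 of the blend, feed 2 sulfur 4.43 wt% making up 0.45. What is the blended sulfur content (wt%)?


Linear sulfur blending: S_blend = x1*S1 + x2*S2
Contribution 1: 0.55 * 1.808 = 0.9944 wt%
Contribution 2: 0.45 * 4.43 = 1.9935 wt%
S_blend = 0.9944 + 1.9935 = 2.9879

2.9879 wt%


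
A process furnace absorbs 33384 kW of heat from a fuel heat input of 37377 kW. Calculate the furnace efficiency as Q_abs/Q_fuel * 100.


Furnace efficiency = Q_absorbed / Q_fuel * 100
= 33384 / 37377 * 100 = 89.32

89.32 %
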